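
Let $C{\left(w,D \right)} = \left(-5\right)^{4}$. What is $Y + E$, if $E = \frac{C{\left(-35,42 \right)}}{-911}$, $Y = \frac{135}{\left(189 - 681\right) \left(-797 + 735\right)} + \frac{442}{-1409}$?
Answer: $- \frac{12990700261}{13051634632} \approx -0.99533$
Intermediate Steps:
$C{\left(w,D \right)} = 625$
$Y = - \frac{4430851}{14326712}$ ($Y = \frac{135}{\left(-492\right) \left(-62\right)} + 442 \left(- \frac{1}{1409}\right) = \frac{135}{30504} - \frac{442}{1409} = 135 \cdot \frac{1}{30504} - \frac{442}{1409} = \frac{45}{10168} - \frac{442}{1409} = - \frac{4430851}{14326712} \approx -0.30927$)
$E = - \frac{625}{911}$ ($E = \frac{625}{-911} = 625 \left(- \frac{1}{911}\right) = - \frac{625}{911} \approx -0.68606$)
$Y + E = - \frac{4430851}{14326712} - \frac{625}{911} = - \frac{12990700261}{13051634632}$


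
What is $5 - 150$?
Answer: $-145$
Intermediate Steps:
$5 - 150 = -145$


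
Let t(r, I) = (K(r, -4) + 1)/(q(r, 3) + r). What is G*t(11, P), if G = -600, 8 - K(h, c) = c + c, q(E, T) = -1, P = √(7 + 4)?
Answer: -1020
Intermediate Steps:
P = √11 ≈ 3.3166
K(h, c) = 8 - 2*c (K(h, c) = 8 - (c + c) = 8 - 2*c)
t(r, I) = 17/(-1 + r) (t(r, I) = ((8 - 2*(-4)) + 1)/(-1 + r) = ((8 + 8) + 1)/(-1 + r) = (16 + 1)/(-1 + r) = 17/(-1 + r))
G*t(11, P) = -10200/(-1 + 11) = -10200/10 = -600*17/10 = -1020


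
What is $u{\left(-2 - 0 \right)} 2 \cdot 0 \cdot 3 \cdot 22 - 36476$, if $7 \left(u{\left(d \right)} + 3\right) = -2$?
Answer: $-36476$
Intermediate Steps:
$u{\left(d \right)} = - \frac{23}{7}$ ($u{\left(d \right)} = -3 + \frac{1}{7} \left(-2\right) = -3 - \frac{2}{7} = - \frac{23}{7}$)
$u{\left(-2 - 0 \right)} 2 \cdot 0 \cdot 3 \cdot 22 - 36476 = \left(- \frac{23}{7}\right) 2 \cdot 0 \cdot 3 \cdot 22 - 36476 = \left(- \frac{46}{7}\right) 0 \cdot 3 \cdot 22 - 36476 = 0 \cdot 3 \cdot 22 - 36476 = 0 \cdot 22 - 36476 = 0 - 36476 = -36476$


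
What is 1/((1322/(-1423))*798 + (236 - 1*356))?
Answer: -1423/1225716 ≈ -0.0011610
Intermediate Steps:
1/((1322/(-1423))*798 + (236 - 1*356)) = 1/((1322*(-1/1423))*798 + (236 - 356)) = 1/(-1322/1423*798 - 120) = 1/(-1054956/1423 - 120) = 1/(-1225716/1423) = -1423/1225716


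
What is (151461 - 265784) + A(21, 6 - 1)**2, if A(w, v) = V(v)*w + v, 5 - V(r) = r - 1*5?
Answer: -102223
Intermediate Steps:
V(r) = 10 - r (V(r) = 5 - (r - 1*5) = 5 - (r - 5) = 5 - (-5 + r) = 5 + (5 - r) = 10 - r)
A(w, v) = v + w*(10 - v) (A(w, v) = (10 - v)*w + v = w*(10 - v) + v = v + w*(10 - v))
(151461 - 265784) + A(21, 6 - 1)**2 = (151461 - 265784) + ((6 - 1) - 1*21*(-10 + (6 - 1)))**2 = -114323 + (5 - 1*21*(-10 + 5))**2 = -114323 + (5 - 1*21*(-5))**2 = -114323 + (5 + 105)**2 = -114323 + 110**2 = -114323 + 12100 = -102223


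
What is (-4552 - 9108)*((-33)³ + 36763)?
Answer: -11283160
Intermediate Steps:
(-4552 - 9108)*((-33)³ + 36763) = -13660*(-35937 + 36763) = -13660*826 = -11283160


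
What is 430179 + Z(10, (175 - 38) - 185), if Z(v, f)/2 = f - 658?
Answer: 428767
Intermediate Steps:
Z(v, f) = -1316 + 2*f (Z(v, f) = 2*(f - 658) = 2*(-658 + f) = -1316 + 2*f)
430179 + Z(10, (175 - 38) - 185) = 430179 + (-1316 + 2*((175 - 38) - 185)) = 430179 + (-1316 + 2*(137 - 185)) = 430179 + (-1316 + 2*(-48)) = 430179 + (-1316 - 96) = 430179 - 1412 = 428767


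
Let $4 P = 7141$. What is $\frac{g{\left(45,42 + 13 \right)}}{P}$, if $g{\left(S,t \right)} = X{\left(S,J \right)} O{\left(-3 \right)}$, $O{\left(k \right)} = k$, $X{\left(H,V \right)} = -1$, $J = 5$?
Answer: $\frac{12}{7141} \approx 0.0016804$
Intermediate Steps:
$g{\left(S,t \right)} = 3$ ($g{\left(S,t \right)} = \left(-1\right) \left(-3\right) = 3$)
$P = \frac{7141}{4}$ ($P = \frac{1}{4} \cdot 7141 = \frac{7141}{4} \approx 1785.3$)
$\frac{g{\left(45,42 + 13 \right)}}{P} = \frac{3}{\frac{7141}{4}} = 3 \cdot \frac{4}{7141} = \frac{12}{7141}$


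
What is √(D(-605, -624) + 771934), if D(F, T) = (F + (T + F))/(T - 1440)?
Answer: √205532295690/516 ≈ 878.60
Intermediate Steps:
D(F, T) = (T + 2*F)/(-1440 + T) (D(F, T) = (F + (F + T))/(-1440 + T) = (T + 2*F)/(-1440 + T))
√(D(-605, -624) + 771934) = √((-624 + 2*(-605))/(-1440 - 624) + 771934) = √((-624 - 1210)/(-2064) + 771934) = √(-1/2064*(-1834) + 771934) = √(917/1032 + 771934) = √(796636805/1032) = √205532295690/516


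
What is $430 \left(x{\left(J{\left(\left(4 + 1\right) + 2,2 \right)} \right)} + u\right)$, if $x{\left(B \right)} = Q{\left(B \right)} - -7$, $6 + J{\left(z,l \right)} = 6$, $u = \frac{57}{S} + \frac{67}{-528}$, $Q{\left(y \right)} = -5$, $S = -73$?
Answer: $\frac{9051715}{19272} \approx 469.68$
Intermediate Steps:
$u = - \frac{34987}{38544}$ ($u = \frac{57}{-73} + \frac{67}{-528} = 57 \left(- \frac{1}{73}\right) + 67 \left(- \frac{1}{528}\right) = - \frac{57}{73} - \frac{67}{528} = - \frac{34987}{38544} \approx -0.90772$)
$J{\left(z,l \right)} = 0$ ($J{\left(z,l \right)} = -6 + 6 = 0$)
$x{\left(B \right)} = 2$ ($x{\left(B \right)} = -5 - -7 = -5 + 7 = 2$)
$430 \left(x{\left(J{\left(\left(4 + 1\right) + 2,2 \right)} \right)} + u\right) = 430 \left(2 - \frac{34987}{38544}\right) = 430 \cdot \frac{42101}{38544} = \frac{9051715}{19272}$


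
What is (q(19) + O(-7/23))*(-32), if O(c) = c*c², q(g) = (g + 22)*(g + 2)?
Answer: -335214208/12167 ≈ -27551.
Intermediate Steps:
q(g) = (2 + g)*(22 + g) (q(g) = (22 + g)*(2 + g) = (2 + g)*(22 + g))
O(c) = c³
(q(19) + O(-7/23))*(-32) = ((44 + 19² + 24*19) + (-7/23)³)*(-32) = ((44 + 361 + 456) + (-7*1/23)³)*(-32) = (861 + (-7/23)³)*(-32) = (861 - 343/12167)*(-32) = (10475444/12167)*(-32) = -335214208/12167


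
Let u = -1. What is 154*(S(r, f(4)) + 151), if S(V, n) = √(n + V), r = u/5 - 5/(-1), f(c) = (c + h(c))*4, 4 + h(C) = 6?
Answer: 23254 + 1848*√5/5 ≈ 24080.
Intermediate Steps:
h(C) = 2 (h(C) = -4 + 6 = 2)
f(c) = 8 + 4*c (f(c) = (c + 2)*4 = (2 + c)*4 = 8 + 4*c)
r = 24/5 (r = -1/5 - 5/(-1) = -1*⅕ - 5*(-1) = -⅕ + 5 = 24/5 ≈ 4.8000)
S(V, n) = √(V + n)
154*(S(r, f(4)) + 151) = 154*(√(24/5 + (8 + 4*4)) + 151) = 154*(√(24/5 + (8 + 16)) + 151) = 154*(√(24/5 + 24) + 151) = 154*(√(144/5) + 151) = 154*(12*√5/5 + 151) = 154*(151 + 12*√5/5) = 23254 + 1848*√5/5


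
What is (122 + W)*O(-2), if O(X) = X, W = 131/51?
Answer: -12706/51 ≈ -249.14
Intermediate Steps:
W = 131/51 (W = 131*(1/51) = 131/51 ≈ 2.5686)
(122 + W)*O(-2) = (122 + 131/51)*(-2) = (6353/51)*(-2) = -12706/51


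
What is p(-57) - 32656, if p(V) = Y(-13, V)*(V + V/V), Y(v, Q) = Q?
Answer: -29464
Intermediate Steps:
p(V) = V*(1 + V) (p(V) = V*(V + V/V) = V*(V + 1) = V*(1 + V))
p(-57) - 32656 = -57*(1 - 57) - 32656 = -57*(-56) - 32656 = 3192 - 32656 = -29464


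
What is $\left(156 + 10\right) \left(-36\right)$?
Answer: $-5976$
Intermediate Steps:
$\left(156 + 10\right) \left(-36\right) = 166 \left(-36\right) = -5976$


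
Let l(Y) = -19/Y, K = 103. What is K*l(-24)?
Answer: 1957/24 ≈ 81.542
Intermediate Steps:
K*l(-24) = 103*(-19/(-24)) = 103*(-19*(-1/24)) = 103*(19/24) = 1957/24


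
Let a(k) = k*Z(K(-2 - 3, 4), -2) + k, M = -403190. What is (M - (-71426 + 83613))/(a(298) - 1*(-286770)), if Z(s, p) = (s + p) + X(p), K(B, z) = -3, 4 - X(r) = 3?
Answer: -46153/31764 ≈ -1.4530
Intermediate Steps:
X(r) = 1 (X(r) = 4 - 1*3 = 4 - 3 = 1)
Z(s, p) = 1 + p + s (Z(s, p) = (s + p) + 1 = (p + s) + 1 = 1 + p + s)
a(k) = -3*k (a(k) = k*(1 - 2 - 3) + k = k*(-4) + k = -4*k + k = -3*k)
(M - (-71426 + 83613))/(a(298) - 1*(-286770)) = (-403190 - (-71426 + 83613))/(-3*298 - 1*(-286770)) = (-403190 - 1*12187)/(-894 + 286770) = (-403190 - 12187)/285876 = -415377*1/285876 = -46153/31764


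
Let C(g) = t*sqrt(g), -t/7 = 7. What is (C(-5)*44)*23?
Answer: -49588*I*sqrt(5) ≈ -1.1088e+5*I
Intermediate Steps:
t = -49 (t = -7*7 = -49)
C(g) = -49*sqrt(g)
(C(-5)*44)*23 = (-49*I*sqrt(5)*44)*23 = -2156*I*sqrt(5)*23 = -49588*I*sqrt(5)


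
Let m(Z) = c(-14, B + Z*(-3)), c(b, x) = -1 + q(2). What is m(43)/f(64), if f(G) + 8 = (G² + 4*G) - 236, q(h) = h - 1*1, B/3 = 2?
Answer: 0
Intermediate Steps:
B = 6 (B = 3*2 = 6)
q(h) = -1 + h (q(h) = h - 1 = -1 + h)
f(G) = -244 + G² + 4*G (f(G) = -8 + ((G² + 4*G) - 236) = -8 + (-236 + G² + 4*G) = -244 + G² + 4*G)
c(b, x) = 0 (c(b, x) = -1 + (-1 + 2) = -1 + 1 = 0)
m(Z) = 0
m(43)/f(64) = 0/(-244 + 64² + 4*64) = 0/(-244 + 4096 + 256) = 0/4108 = 0*(1/4108) = 0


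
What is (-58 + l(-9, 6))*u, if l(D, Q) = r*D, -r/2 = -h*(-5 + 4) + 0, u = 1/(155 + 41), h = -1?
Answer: -19/49 ≈ -0.38775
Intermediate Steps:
u = 1/196 ≈ 0.0051020
r = 2 (r = -2*(-(-1)*(-5 + 4) + 0) = -2*(-(-1)*(-1) + 0) = -2*(-1*1 + 0) = -2*(-1 + 0) = -2*(-1) = 2)
l(D, Q) = 2*D
(-58 + l(-9, 6))*u = (-58 + 2*(-9))*(1/196) = (-58 - 18)*(1/196) = -76*1/196 = -19/49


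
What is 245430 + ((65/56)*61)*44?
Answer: 3479635/14 ≈ 2.4855e+5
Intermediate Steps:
245430 + ((65/56)*61)*44 = 245430 + (3965/56)*44 = 245430 + 43615/14 = 3479635/14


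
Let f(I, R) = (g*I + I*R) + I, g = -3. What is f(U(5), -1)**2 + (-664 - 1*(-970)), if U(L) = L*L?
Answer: 5931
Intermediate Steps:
U(L) = L**2
f(I, R) = -2*I + I*R (f(I, R) = (-3*I + I*R) + I = -2*I + I*R)
f(U(5), -1)**2 + (-664 - 1*(-970)) = (5**2*(-2 - 1))**2 + (-664 - 1*(-970)) = (25*(-3))**2 + (-664 + 970) = (-75)**2 + 306 = 5625 + 306 = 5931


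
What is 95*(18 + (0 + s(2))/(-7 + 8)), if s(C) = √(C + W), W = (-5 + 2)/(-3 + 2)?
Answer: 1710 + 95*√5 ≈ 1922.4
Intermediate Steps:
W = 3 (W = -3/(-1) = -3*(-1) = 3)
s(C) = √(3 + C) (s(C) = √(C + 3) = √(3 + C))
95*(18 + (0 + s(2))/(-7 + 8)) = 95*(18 + (0 + √(3 + 2))/(-7 + 8)) = 95*(18 + (0 + √5)/1) = 95*(18 + √5*1) = 95*(18 + √5) = 1710 + 95*√5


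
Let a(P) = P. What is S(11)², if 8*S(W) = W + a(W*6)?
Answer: 5929/64 ≈ 92.641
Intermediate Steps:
S(W) = 7*W/8 (S(W) = (W + W*6)/8 = (W + 6*W)/8 = (7*W)/8 = 7*W/8)
S(11)² = ((7/8)*11)² = (77/8)² = 5929/64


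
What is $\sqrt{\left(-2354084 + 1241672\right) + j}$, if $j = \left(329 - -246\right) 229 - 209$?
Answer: $3 i \sqrt{108994} \approx 990.43 i$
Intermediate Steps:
$j = 131466$ ($j = \left(329 + 246\right) 229 - 209 = 575 \cdot 229 - 209 = 131675 - 209 = 131466$)
$\sqrt{\left(-2354084 + 1241672\right) + j} = \sqrt{\left(-2354084 + 1241672\right) + 131466} = \sqrt{-1112412 + 131466} = \sqrt{-980946} = 3 i \sqrt{108994}$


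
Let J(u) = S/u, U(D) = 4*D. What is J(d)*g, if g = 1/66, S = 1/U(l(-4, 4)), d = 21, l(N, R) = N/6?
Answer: -1/3696 ≈ -0.00027056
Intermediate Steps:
l(N, R) = N/6 (l(N, R) = N*(⅙) = N/6)
S = -3/8 (S = 1/(4*((⅙)*(-4))) = 1/(4*(-⅔)) = 1/(-8/3) = -3/8 ≈ -0.37500)
g = 1/66 ≈ 0.015152
J(u) = -3/(8*u)
J(d)*g = -3/8/21*(1/66) = -3/8*1/21*(1/66) = -1/56*1/66 = -1/3696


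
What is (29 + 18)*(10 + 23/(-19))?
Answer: 7849/19 ≈ 413.11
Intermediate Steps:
(29 + 18)*(10 + 23/(-19)) = 47*(10 + 23*(-1/19)) = 47*(10 - 23/19) = 47*(167/19) = 7849/19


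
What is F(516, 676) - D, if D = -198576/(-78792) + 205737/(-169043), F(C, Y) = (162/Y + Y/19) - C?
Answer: -1843194180557/3828147778 ≈ -481.48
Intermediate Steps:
F(C, Y) = -C + 162/Y + Y/19 (F(C, Y) = (162/Y + Y*(1/19)) - C = (162/Y + Y/19) - C = -C + 162/Y + Y/19)
D = 14759739/11325881 (D = -198576*(-1/78792) + 205737*(-1/169043) = 1182/469 - 29391/24149 = 14759739/11325881 ≈ 1.3032)
F(516, 676) - D = (-1*516 + 162/676 + (1/19)*676) - 1*14759739/11325881 = (-516 + 162*(1/676) + 676/19) - 14759739/11325881 = (-516 + 81/338 + 676/19) - 14759739/11325881 = -3083725/6422 - 14759739/11325881 = -1843194180557/3828147778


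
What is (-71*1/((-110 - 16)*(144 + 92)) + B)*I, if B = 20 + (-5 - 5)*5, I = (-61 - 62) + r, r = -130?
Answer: 225678277/29736 ≈ 7589.4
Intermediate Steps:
I = -253 (I = (-61 - 62) - 130 = -123 - 130 = -253)
B = -30 (B = 20 - 10*5 = 20 - 50 = -30)
(-71*1/((-110 - 16)*(144 + 92)) + B)*I = (-71*1/((-110 - 16)*(144 + 92)) - 30)*(-253) = (-71/((-126*236)) - 30)*(-253) = (-71/(-29736) - 30)*(-253) = (-71*(-1/29736) - 30)*(-253) = (71/29736 - 30)*(-253) = -892009/29736*(-253) = 225678277/29736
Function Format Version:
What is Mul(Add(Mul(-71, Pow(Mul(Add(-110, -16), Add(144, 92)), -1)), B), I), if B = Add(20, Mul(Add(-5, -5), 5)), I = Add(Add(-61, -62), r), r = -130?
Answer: Rational(225678277, 29736) ≈ 7589.4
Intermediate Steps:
I = -253 (I = Add(Add(-61, -62), -130) = Add(-123, -130) = -253)
B = -30 (B = Add(20, Mul(-10, 5)) = Add(20, -50) = -30)
Mul(Add(Mul(-71, Pow(Mul(Add(-110, -16), Add(144, 92)), -1)), B), I) = Mul(Add(Mul(-71, Pow(Mul(Add(-110, -16), Add(144, 92)), -1)), -30), -253) = Mul(Add(Mul(-71, Pow(Mul(-126, 236), -1)), -30), -253) = Mul(Add(Mul(-71, Pow(-29736, -1)), -30), -253) = Mul(Add(Mul(-71, Rational(-1, 29736)), -30), -253) = Mul(Add(Rational(71, 29736), -30), -253) = Mul(Rational(-892009, 29736), -253) = Rational(225678277, 29736)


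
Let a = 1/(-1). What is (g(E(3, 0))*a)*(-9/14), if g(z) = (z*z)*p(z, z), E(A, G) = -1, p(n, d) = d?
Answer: -9/14 ≈ -0.64286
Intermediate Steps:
g(z) = z**3 (g(z) = (z*z)*z = z**2*z = z**3)
a = -1
(g(E(3, 0))*a)*(-9/14) = ((-1)**3*(-1))*(-9/14) = (-1*(-1))*(-9*1/14) = 1*(-9/14) = -9/14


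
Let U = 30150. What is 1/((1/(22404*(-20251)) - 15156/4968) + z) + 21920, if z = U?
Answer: 6895786301445103252/314588790648263 ≈ 21920.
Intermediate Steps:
z = 30150
1/((1/(22404*(-20251)) - 15156/4968) + z) + 21920 = 1/((1/(22404*(-20251)) - 15156/4968) + 30150) + 21920 = 1/(((1/22404)*(-1/20251) - 15156*1/4968) + 30150) + 21920 = 1/((-1/453703404 - 421/138) + 30150) + 21920 = 1/(-31834855537/10435178292 + 30150) + 21920 = 1/(314588790648263/10435178292) + 21920 = 10435178292/314588790648263 + 21920 = 6895786301445103252/314588790648263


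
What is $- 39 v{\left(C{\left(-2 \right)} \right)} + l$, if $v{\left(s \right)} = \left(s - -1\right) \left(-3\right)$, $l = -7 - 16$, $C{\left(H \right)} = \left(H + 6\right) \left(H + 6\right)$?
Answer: $1966$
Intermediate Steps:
$C{\left(H \right)} = \left(6 + H\right)^{2}$ ($C{\left(H \right)} = \left(6 + H\right) \left(6 + H\right) = \left(6 + H\right)^{2}$)
$l = -23$
$v{\left(s \right)} = -3 - 3 s$ ($v{\left(s \right)} = \left(s + 1\right) \left(-3\right) = \left(1 + s\right) \left(-3\right) = -3 - 3 s$)
$- 39 v{\left(C{\left(-2 \right)} \right)} + l = - 39 \left(-3 - 3 \left(6 - 2\right)^{2}\right) - 23 = - 39 \left(-3 - 3 \cdot 4^{2}\right) - 23 = - 39 \left(-3 - 48\right) - 23 = \left(-39\right) \left(-51\right) - 23 = 1989 - 23 = 1966$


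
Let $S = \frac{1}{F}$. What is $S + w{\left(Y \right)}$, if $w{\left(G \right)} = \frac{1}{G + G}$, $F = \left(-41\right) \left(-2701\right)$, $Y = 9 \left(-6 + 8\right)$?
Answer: $\frac{110777}{3986676} \approx 0.027787$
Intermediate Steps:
$Y = 18$ ($Y = 9 \cdot 2 = 18$)
$F = 110741$
$S = \frac{1}{110741} \approx 9.0301 \cdot 10^{-6}$
$w{\left(G \right)} = \frac{1}{2 G}$
$S + w{\left(Y \right)} = \frac{1}{110741} + \frac{1}{2 \cdot 18} = \frac{1}{110741} + \frac{1}{2} \cdot \frac{1}{18} = \frac{1}{110741} + \frac{1}{36} = \frac{110777}{3986676}$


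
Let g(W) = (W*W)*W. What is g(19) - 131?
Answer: 6728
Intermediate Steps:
g(W) = W**3 (g(W) = W**2*W = W**3)
g(19) - 131 = 19**3 - 131 = 6859 - 131 = 6728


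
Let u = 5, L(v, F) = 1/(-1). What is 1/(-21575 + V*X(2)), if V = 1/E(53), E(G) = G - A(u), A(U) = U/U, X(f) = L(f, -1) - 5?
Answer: -26/560953 ≈ -4.6350e-5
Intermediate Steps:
L(v, F) = -1
X(f) = -6 (X(f) = -1 - 5 = -6)
A(U) = 1
E(G) = -1 + G (E(G) = G - 1*1 = G - 1 = -1 + G)
V = 1/52 (V = 1/(-1 + 53) = 1/52 ≈ 0.019231)
1/(-21575 + V*X(2)) = 1/(-21575 + (1/52)*(-6)) = 1/(-21575 - 3/26) = 1/(-560953/26) = -26/560953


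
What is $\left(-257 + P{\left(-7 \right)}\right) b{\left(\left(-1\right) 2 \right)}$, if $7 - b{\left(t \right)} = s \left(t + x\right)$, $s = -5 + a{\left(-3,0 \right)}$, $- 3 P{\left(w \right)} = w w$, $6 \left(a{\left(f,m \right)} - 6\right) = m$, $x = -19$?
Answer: $- \frac{22960}{3} \approx -7653.3$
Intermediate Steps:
$a{\left(f,m \right)} = 6 + \frac{m}{6}$
$P{\left(w \right)} = - \frac{w^{2}}{3}$ ($P{\left(w \right)} = - \frac{w w}{3} = - \frac{w^{2}}{3}$)
$s = 1$ ($s = -5 + \left(6 + \frac{1}{6} \cdot 0\right) = -5 + \left(6 + 0\right) = -5 + 6 = 1$)
$b{\left(t \right)} = 26 - t$ ($b{\left(t \right)} = 7 - 1 \left(t - 19\right) = 7 - 1 \left(-19 + t\right) = 7 - \left(-19 + t\right) = 26 - t$)
$\left(-257 + P{\left(-7 \right)}\right) b{\left(\left(-1\right) 2 \right)} = \left(-257 - \frac{\left(-7\right)^{2}}{3}\right) \left(26 - \left(-1\right) 2\right) = \left(-257 - \frac{49}{3}\right) \left(26 - -2\right) = \left(-257 - \frac{49}{3}\right) \left(26 + 2\right) = \left(- \frac{820}{3}\right) 28 = - \frac{22960}{3}$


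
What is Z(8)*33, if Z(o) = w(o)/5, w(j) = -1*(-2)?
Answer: 66/5 ≈ 13.200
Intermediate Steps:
w(j) = 2
Z(o) = ⅖ (Z(o) = 2/5 = 2*(⅕) = ⅖)
Z(8)*33 = (⅖)*33 = 66/5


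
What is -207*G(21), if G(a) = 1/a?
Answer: -69/7 ≈ -9.8571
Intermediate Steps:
-207*G(21) = -207/21 = -207*1/21 = -69/7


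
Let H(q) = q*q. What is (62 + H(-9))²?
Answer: 20449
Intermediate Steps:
H(q) = q²
(62 + H(-9))² = (62 + (-9)²)² = (62 + 81)² = 143² = 20449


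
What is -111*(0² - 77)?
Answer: 8547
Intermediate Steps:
-111*(0² - 77) = -111*(0 - 77) = -111*(-77) = 8547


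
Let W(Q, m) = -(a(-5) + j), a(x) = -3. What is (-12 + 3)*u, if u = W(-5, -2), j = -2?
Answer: -45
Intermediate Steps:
W(Q, m) = 5 (W(Q, m) = -(-3 - 2) = -1*(-5) = 5)
u = 5
(-12 + 3)*u = (-12 + 3)*5 = -9*5 = -45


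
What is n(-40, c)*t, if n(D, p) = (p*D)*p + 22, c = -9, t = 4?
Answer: -12872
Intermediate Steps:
n(D, p) = 22 + D*p² (n(D, p) = (D*p)*p + 22 = D*p² + 22 = 22 + D*p²)
n(-40, c)*t = (22 - 40*(-9)²)*4 = (22 - 40*81)*4 = (22 - 3240)*4 = -3218*4 = -12872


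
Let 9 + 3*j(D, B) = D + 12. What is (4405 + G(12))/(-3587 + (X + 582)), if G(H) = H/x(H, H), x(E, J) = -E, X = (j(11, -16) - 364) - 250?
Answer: -13212/10843 ≈ -1.2185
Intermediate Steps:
j(D, B) = 1 + D/3 (j(D, B) = -3 + (D + 12)/3 = -3 + (12 + D)/3 = -3 + (4 + D/3) = 1 + D/3)
X = -1828/3 (X = ((1 + (⅓)*11) - 364) - 250 = ((1 + 11/3) - 364) - 250 = (14/3 - 364) - 250 = -1078/3 - 250 = -1828/3 ≈ -609.33)
G(H) = -1 (G(H) = H/((-H)) = H*(-1/H) = -1)
(4405 + G(12))/(-3587 + (X + 582)) = (4405 - 1)/(-3587 + (-1828/3 + 582)) = 4404/(-3587 - 82/3) = 4404/(-10843/3) = 4404*(-3/10843) = -13212/10843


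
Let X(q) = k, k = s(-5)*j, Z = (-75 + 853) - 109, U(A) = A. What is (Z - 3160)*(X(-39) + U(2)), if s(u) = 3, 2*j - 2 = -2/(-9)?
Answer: -39856/3 ≈ -13285.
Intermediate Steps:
j = 10/9 (j = 1 + (-2/(-9))/2 = 1 + (-2*(-1/9))/2 = 1 + (1/2)*(2/9) = 1 + 1/9 = 10/9 ≈ 1.1111)
Z = 669 (Z = 778 - 109 = 669)
k = 10/3 (k = 3*(10/9) = 10/3 ≈ 3.3333)
X(q) = 10/3
(Z - 3160)*(X(-39) + U(2)) = (669 - 3160)*(10/3 + 2) = -2491*16/3 = -39856/3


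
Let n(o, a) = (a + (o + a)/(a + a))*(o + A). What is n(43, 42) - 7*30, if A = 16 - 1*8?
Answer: 55541/28 ≈ 1983.6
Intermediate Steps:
A = 8 (A = 16 - 8 = 8)
n(o, a) = (8 + o)*(a + (a + o)/(2*a)) (n(o, a) = (a + (o + a)/(a + a))*(o + 8) = (a + (a + o)/((2*a)))*(8 + o) = (a + (a + o)*(1/(2*a)))*(8 + o) = (a + (a + o)/(2*a))*(8 + o) = (8 + o)*(a + (a + o)/(2*a)))
n(43, 42) - 7*30 = (½)*(43² + 8*43 + 42*(8 + 43 + 16*42 + 2*42*43))/42 - 7*30 = (½)*(1/42)*(1849 + 344 + 42*(8 + 43 + 672 + 3612)) - 1*210 = (½)*(1/42)*(1849 + 344 + 42*4335) - 210 = (½)*(1/42)*(1849 + 344 + 182070) - 210 = (½)*(1/42)*184263 - 210 = 61421/28 - 210 = 55541/28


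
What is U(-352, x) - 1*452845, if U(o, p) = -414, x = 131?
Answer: -453259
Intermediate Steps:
U(-352, x) - 1*452845 = -414 - 1*452845 = -414 - 452845 = -453259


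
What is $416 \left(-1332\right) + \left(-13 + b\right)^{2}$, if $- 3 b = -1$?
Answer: $- \frac{4985564}{9} \approx -5.5395 \cdot 10^{5}$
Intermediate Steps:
$b = \frac{1}{3}$ ($b = \left(- \frac{1}{3}\right) \left(-1\right) = \frac{1}{3} \approx 0.33333$)
$416 \left(-1332\right) + \left(-13 + b\right)^{2} = 416 \left(-1332\right) + \left(-13 + \frac{1}{3}\right)^{2} = -554112 + \left(- \frac{38}{3}\right)^{2} = -554112 + \frac{1444}{9} = - \frac{4985564}{9}$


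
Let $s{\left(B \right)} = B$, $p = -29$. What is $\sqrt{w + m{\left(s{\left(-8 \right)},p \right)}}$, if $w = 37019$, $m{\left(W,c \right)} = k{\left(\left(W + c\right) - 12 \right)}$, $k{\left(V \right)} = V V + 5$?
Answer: $5 \sqrt{1577} \approx 198.56$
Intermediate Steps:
$k{\left(V \right)} = 5 + V^{2}$ ($k{\left(V \right)} = V^{2} + 5 = 5 + V^{2}$)
$m{\left(W,c \right)} = 5 + \left(-12 + W + c\right)^{2}$ ($m{\left(W,c \right)} = 5 + \left(\left(W + c\right) - 12\right)^{2} = 5 + \left(-12 + W + c\right)^{2}$)
$\sqrt{w + m{\left(s{\left(-8 \right)},p \right)}} = \sqrt{37019 + \left(5 + \left(-12 - 8 - 29\right)^{2}\right)} = \sqrt{37019 + \left(5 + \left(-49\right)^{2}\right)} = \sqrt{37019 + \left(5 + 2401\right)} = \sqrt{37019 + 2406} = \sqrt{39425} = 5 \sqrt{1577}$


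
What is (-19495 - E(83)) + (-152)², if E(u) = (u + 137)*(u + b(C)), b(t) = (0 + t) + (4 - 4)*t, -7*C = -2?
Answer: -102997/7 ≈ -14714.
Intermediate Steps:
C = 2/7 (C = -⅐*(-2) = 2/7 ≈ 0.28571)
b(t) = t (b(t) = t + 0*t = t + 0 = t)
E(u) = (137 + u)*(2/7 + u) (E(u) = (u + 137)*(u + 2/7) = (137 + u)*(2/7 + u))
(-19495 - E(83)) + (-152)² = (-19495 - (274/7 + 83² + (961/7)*83)) + (-152)² = (-19495 - (274/7 + 6889 + 79763/7)) + 23104 = (-19495 - 1*128260/7) + 23104 = (-19495 - 128260/7) + 23104 = -264725/7 + 23104 = -102997/7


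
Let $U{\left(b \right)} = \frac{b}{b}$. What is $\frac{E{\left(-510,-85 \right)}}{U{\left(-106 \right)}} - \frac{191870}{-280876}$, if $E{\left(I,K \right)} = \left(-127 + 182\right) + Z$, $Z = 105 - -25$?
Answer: $\frac{26076965}{140438} \approx 185.68$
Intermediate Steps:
$Z = 130$ ($Z = 105 + 25 = 130$)
$U{\left(b \right)} = 1$
$E{\left(I,K \right)} = 185$ ($E{\left(I,K \right)} = \left(-127 + 182\right) + 130 = 55 + 130 = 185$)
$\frac{E{\left(-510,-85 \right)}}{U{\left(-106 \right)}} - \frac{191870}{-280876} = \frac{185}{1} - \frac{191870}{-280876} = 185 \cdot 1 - - \frac{95935}{140438} = 185 + \frac{95935}{140438} = \frac{26076965}{140438}$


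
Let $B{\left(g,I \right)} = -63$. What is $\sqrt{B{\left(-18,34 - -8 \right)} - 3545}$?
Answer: $2 i \sqrt{902} \approx 60.067 i$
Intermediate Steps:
$\sqrt{B{\left(-18,34 - -8 \right)} - 3545} = \sqrt{-63 - 3545} = \sqrt{-3608} = 2 i \sqrt{902}$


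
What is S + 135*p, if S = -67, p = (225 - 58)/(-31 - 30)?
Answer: -26632/61 ≈ -436.59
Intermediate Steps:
p = -167/61 (p = 167/(-61) = 167*(-1/61) = -167/61 ≈ -2.7377)
S + 135*p = -67 + 135*(-167/61) = -67 - 22545/61 = -26632/61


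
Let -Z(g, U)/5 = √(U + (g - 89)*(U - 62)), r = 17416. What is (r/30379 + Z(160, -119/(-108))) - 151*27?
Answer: -123837767/30379 - 10*I*√9726/3 ≈ -4076.4 - 328.73*I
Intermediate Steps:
Z(g, U) = -5*√(U + (-89 + g)*(-62 + U)) (Z(g, U) = -5*√(U + (g - 89)*(U - 62)) = -5*√(U + (-89 + g)*(-62 + U)))
(r/30379 + Z(160, -119/(-108))) - 151*27 = (17416/30379 - 5*√(5518 - (-10472)/(-108) - 62*160 - 119/(-108)*160)) - 151*27 = (17416*(1/30379) - 5*√(5518 - (-10472)*(-1)/108 - 9920 - 119*(-1/108)*160)) - 4077 = (17416/30379 - 5*√(5518 - 88*119/108 - 9920 + (119/108)*160)) - 4077 = (17416/30379 - 5*√(5518 - 2618/27 - 9920 + 4760/27)) - 4077 = (17416/30379 - 10*I*√9726/3) - 4077 = -123837767/30379 - 10*I*√9726/3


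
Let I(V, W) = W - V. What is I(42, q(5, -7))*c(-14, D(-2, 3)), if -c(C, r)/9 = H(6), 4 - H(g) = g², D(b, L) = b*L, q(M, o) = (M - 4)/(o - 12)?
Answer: -230112/19 ≈ -12111.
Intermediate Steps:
q(M, o) = (-4 + M)/(-12 + o)
D(b, L) = L*b
H(g) = 4 - g²
c(C, r) = 288 (c(C, r) = -9*(4 - 1*6²) = -9*(4 - 1*36) = -9*(4 - 36) = -9*(-32) = 288)
I(42, q(5, -7))*c(-14, D(-2, 3)) = ((-4 + 5)/(-12 - 7) - 1*42)*288 = (1/(-19) - 42)*288 = (-1/19*1 - 42)*288 = (-1/19 - 42)*288 = -799/19*288 = -230112/19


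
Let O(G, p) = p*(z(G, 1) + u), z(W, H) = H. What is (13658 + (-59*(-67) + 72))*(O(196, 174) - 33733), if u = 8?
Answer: -568809061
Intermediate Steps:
O(G, p) = 9*p (O(G, p) = p*(1 + 8) = p*9 = 9*p)
(13658 + (-59*(-67) + 72))*(O(196, 174) - 33733) = (13658 + (-59*(-67) + 72))*(9*174 - 33733) = (13658 + (3953 + 72))*(1566 - 33733) = (13658 + 4025)*(-32167) = 17683*(-32167) = -568809061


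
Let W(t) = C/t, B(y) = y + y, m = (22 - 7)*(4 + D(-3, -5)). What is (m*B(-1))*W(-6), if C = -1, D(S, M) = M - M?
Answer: -20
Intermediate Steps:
D(S, M) = 0
m = 60 (m = (22 - 7)*(4 + 0) = 15*4 = 60)
B(y) = 2*y
W(t) = -1/t
(m*B(-1))*W(-6) = (60*(2*(-1)))*(-1/(-6)) = (60*(-2))*(-1*(-1/6)) = -120*1/6 = -20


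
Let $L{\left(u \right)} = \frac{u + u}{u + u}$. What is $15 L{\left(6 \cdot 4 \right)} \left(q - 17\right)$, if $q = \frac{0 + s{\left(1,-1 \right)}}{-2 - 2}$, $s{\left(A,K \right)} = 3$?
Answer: $- \frac{1065}{4} \approx -266.25$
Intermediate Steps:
$q = - \frac{3}{4}$ ($q = \frac{0 + 3}{-2 - 2} = \frac{3}{-4} = 3 \left(- \frac{1}{4}\right) = - \frac{3}{4} \approx -0.75$)
$L{\left(u \right)} = 1$ ($L{\left(u \right)} = \frac{2 u}{2 u} = 2 u \frac{1}{2 u} = 1$)
$15 L{\left(6 \cdot 4 \right)} \left(q - 17\right) = 15 \cdot 1 \left(- \frac{3}{4} - 17\right) = 15 \left(- \frac{71}{4}\right) = - \frac{1065}{4}$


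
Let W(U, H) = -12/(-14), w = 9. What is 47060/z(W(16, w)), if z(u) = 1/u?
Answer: 282360/7 ≈ 40337.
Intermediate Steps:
W(U, H) = 6/7 (W(U, H) = -12*(-1/14) = 6/7)
47060/z(W(16, w)) = 47060/(1/(6/7)) = 47060/(7/6) = 47060*(6/7) = 282360/7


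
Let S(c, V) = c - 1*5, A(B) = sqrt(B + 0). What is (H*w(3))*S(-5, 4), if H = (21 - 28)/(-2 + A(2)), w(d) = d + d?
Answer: -420 - 210*sqrt(2) ≈ -716.98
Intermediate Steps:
A(B) = sqrt(B)
S(c, V) = -5 + c (S(c, V) = c - 5 = -5 + c)
w(d) = 2*d
H = -7/(-2 + sqrt(2)) (H = (21 - 28)/(-2 + sqrt(2)) = -7/(-2 + sqrt(2)) ≈ 11.950)
(H*w(3))*S(-5, 4) = ((7 + 7*sqrt(2)/2)*(2*3))*(-5 - 5) = ((7 + 7*sqrt(2)/2)*6)*(-10) = (42 + 21*sqrt(2))*(-10) = -420 - 210*sqrt(2)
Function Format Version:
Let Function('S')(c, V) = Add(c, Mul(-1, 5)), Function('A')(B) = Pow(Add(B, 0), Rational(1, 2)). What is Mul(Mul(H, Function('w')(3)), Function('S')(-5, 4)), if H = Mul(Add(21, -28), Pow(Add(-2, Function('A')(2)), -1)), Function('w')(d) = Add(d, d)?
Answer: Add(-420, Mul(-210, Pow(2, Rational(1, 2)))) ≈ -716.98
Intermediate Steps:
Function('A')(B) = Pow(B, Rational(1, 2))
Function('S')(c, V) = Add(-5, c) (Function('S')(c, V) = Add(c, -5) = Add(-5, c))
Function('w')(d) = Mul(2, d)
H = Mul(-7, Pow(Add(-2, Pow(2, Rational(1, 2))), -1)) (H = Mul(Add(21, -28), Pow(Add(-2, Pow(2, Rational(1, 2))), -1)) = Mul(-7, Pow(Add(-2, Pow(2, Rational(1, 2))), -1)) ≈ 11.950)
Mul(Mul(H, Function('w')(3)), Function('S')(-5, 4)) = Mul(Mul(Add(7, Mul(Rational(7, 2), Pow(2, Rational(1, 2)))), Mul(2, 3)), Add(-5, -5)) = Mul(Mul(Add(7, Mul(Rational(7, 2), Pow(2, Rational(1, 2)))), 6), -10) = Mul(Add(42, Mul(21, Pow(2, Rational(1, 2)))), -10) = Add(-420, Mul(-210, Pow(2, Rational(1, 2))))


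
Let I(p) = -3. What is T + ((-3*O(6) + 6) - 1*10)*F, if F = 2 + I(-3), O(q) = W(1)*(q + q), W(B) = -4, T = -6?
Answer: -146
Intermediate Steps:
O(q) = -8*q (O(q) = -4*(q + q) = -8*q)
F = -1 (F = 2 - 3 = -1)
T + ((-3*O(6) + 6) - 1*10)*F = -6 + ((-(-24)*6 + 6) - 1*10)*(-1) = -6 + ((-3*(-48) + 6) - 10)*(-1) = -6 + ((144 + 6) - 10)*(-1) = -6 + (150 - 10)*(-1) = -6 + 140*(-1) = -6 - 140 = -146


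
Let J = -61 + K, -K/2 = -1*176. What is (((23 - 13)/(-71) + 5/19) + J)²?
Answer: 154232140176/1819801 ≈ 84752.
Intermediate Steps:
K = 352 (K = -(-2)*176 = -2*(-176) = 352)
J = 291 (J = -61 + 352 = 291)
(((23 - 13)/(-71) + 5/19) + J)² = (((23 - 13)/(-71) + 5/19) + 291)² = ((10*(-1/71) + 5*(1/19)) + 291)² = ((-10/71 + 5/19) + 291)² = (165/1349 + 291)² = (392724/1349)² = 154232140176/1819801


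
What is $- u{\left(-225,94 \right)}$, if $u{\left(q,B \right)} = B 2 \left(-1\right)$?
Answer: $188$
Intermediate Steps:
$u{\left(q,B \right)} = - 2 B$ ($u{\left(q,B \right)} = 2 B \left(-1\right) = - 2 B$)
$- u{\left(-225,94 \right)} = - \left(-2\right) 94 = \left(-1\right) \left(-188\right) = 188$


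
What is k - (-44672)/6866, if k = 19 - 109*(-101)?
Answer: 37881460/3433 ≈ 11035.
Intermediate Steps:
k = 11028 (k = 19 + 11009 = 11028)
k - (-44672)/6866 = 11028 - (-44672)/6866 = 11028 - 1*(-22336/3433) = 11028 + 22336/3433 = 37881460/3433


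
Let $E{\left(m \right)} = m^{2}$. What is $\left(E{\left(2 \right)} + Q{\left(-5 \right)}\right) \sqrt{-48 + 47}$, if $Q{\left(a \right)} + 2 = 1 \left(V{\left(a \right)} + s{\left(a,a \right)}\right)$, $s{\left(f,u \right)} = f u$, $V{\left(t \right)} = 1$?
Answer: $28 i \approx 28.0 i$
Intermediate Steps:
$Q{\left(a \right)} = -1 + a^{2}$ ($Q{\left(a \right)} = -2 + 1 \left(1 + a a\right) = -2 + 1 \left(1 + a^{2}\right) = -2 + \left(1 + a^{2}\right) = -1 + a^{2}$)
$\left(E{\left(2 \right)} + Q{\left(-5 \right)}\right) \sqrt{-48 + 47} = \left(2^{2} - \left(1 - \left(-5\right)^{2}\right)\right) \sqrt{-48 + 47} = \left(4 + \left(-1 + 25\right)\right) \sqrt{-1} = \left(4 + 24\right) i = 28 i$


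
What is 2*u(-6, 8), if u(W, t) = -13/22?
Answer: -13/11 ≈ -1.1818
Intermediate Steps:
u(W, t) = -13/22 (u(W, t) = -13*1/22 = -13/22)
2*u(-6, 8) = 2*(-13/22) = -13/11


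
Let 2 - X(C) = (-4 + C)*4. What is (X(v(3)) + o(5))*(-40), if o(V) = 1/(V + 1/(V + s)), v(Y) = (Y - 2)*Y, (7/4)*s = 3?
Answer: -29980/121 ≈ -247.77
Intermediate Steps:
s = 12/7 (s = (4/7)*3 = 12/7 ≈ 1.7143)
v(Y) = Y*(-2 + Y) (v(Y) = (-2 + Y)*Y = Y*(-2 + Y))
X(C) = 18 - 4*C (X(C) = 2 - (-4 + C)*4 = 2 - (-16 + 4*C) = 2 + (16 - 4*C) = 18 - 4*C)
o(V) = 1/(V + 1/(12/7 + V)) (o(V) = 1/(V + 1/(V + 12/7)) = 1/(V + 1/(12/7 + V)))
(X(v(3)) + o(5))*(-40) = ((18 - 12*(-2 + 3)) + (12 + 7*5)/(7 + 7*5**2 + 12*5))*(-40) = ((18 - 12) + (12 + 35)/(7 + 7*25 + 60))*(-40) = ((18 - 4*3) + 47/(7 + 175 + 60))*(-40) = ((18 - 12) + 47/242)*(-40) = (6 + (1/242)*47)*(-40) = (6 + 47/242)*(-40) = (1499/242)*(-40) = -29980/121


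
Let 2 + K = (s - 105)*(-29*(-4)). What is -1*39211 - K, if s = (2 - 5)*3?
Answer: -25985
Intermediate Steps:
s = -9 (s = -3*3 = -9)
K = -13226 (K = -2 + (-9 - 105)*(-29*(-4)) = -2 - 114*116 = -2 - 13224 = -13226)
-1*39211 - K = -1*39211 - 1*(-13226) = -39211 + 13226 = -25985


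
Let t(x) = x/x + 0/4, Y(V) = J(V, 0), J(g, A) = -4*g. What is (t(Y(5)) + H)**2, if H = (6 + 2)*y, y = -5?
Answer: 1521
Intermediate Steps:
Y(V) = -4*V
t(x) = 1 (t(x) = 1 + 0*(1/4) = 1 + 0 = 1)
H = -40 (H = (6 + 2)*(-5) = 8*(-5) = -40)
(t(Y(5)) + H)**2 = (1 - 40)**2 = (-39)**2 = 1521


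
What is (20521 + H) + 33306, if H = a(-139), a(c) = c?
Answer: 53688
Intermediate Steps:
H = -139
(20521 + H) + 33306 = (20521 - 139) + 33306 = 20382 + 33306 = 53688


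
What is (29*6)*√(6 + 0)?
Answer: 174*√6 ≈ 426.21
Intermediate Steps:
(29*6)*√(6 + 0) = 174*√6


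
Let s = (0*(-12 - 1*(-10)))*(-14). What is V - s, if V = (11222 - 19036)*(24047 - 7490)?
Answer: -129376398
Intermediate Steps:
V = -129376398 (V = -7814*16557 = -129376398)
s = 0 (s = (0*(-12 + 10))*(-14) = (0*(-2))*(-14) = 0*(-14) = 0)
V - s = -129376398 - 1*0 = -129376398 + 0 = -129376398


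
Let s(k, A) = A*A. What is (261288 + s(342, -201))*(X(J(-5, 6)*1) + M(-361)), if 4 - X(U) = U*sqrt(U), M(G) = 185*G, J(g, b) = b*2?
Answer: -20147093109 - 7240536*sqrt(3) ≈ -2.0160e+10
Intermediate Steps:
J(g, b) = 2*b
s(k, A) = A**2
X(U) = 4 - U**(3/2) (X(U) = 4 - U*sqrt(U) = 4 - U**(3/2))
(261288 + s(342, -201))*(X(J(-5, 6)*1) + M(-361)) = (261288 + (-201)**2)*((4 - ((2*6)*1)**(3/2)) + 185*(-361)) = (261288 + 40401)*((4 - (12*1)**(3/2)) - 66785) = 301689*((4 - 12**(3/2)) - 66785) = 301689*((4 - 24*sqrt(3)) - 66785) = 301689*(-66781 - 24*sqrt(3)) = -20147093109 - 7240536*sqrt(3)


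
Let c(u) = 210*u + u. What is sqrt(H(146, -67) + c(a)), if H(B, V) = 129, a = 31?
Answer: sqrt(6670) ≈ 81.670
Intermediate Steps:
c(u) = 211*u
sqrt(H(146, -67) + c(a)) = sqrt(129 + 211*31) = sqrt(129 + 6541) = sqrt(6670)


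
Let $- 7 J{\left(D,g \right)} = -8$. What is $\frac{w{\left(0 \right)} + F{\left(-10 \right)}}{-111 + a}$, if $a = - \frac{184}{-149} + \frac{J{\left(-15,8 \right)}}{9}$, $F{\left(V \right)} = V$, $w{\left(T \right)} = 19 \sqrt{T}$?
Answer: $\frac{93870}{1029173} \approx 0.091209$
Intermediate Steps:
$J{\left(D,g \right)} = \frac{8}{7}$ ($J{\left(D,g \right)} = \left(- \frac{1}{7}\right) \left(-8\right) = \frac{8}{7}$)
$a = \frac{12784}{9387}$ ($a = - \frac{184}{-149} + \frac{8}{7 \cdot 9} = \left(-184\right) \left(- \frac{1}{149}\right) + \frac{8}{7} \cdot \frac{1}{9} = \frac{184}{149} + \frac{8}{63} = \frac{12784}{9387} \approx 1.3619$)
$\frac{w{\left(0 \right)} + F{\left(-10 \right)}}{-111 + a} = \frac{19 \sqrt{0} - 10}{-111 + \frac{12784}{9387}} = \frac{19 \cdot 0 - 10}{- \frac{1029173}{9387}} = \left(0 - 10\right) \left(- \frac{9387}{1029173}\right) = \left(-10\right) \left(- \frac{9387}{1029173}\right) = \frac{93870}{1029173}$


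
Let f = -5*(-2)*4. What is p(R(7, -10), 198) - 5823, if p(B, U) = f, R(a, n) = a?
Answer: -5783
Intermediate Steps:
f = 40 (f = 10*4 = 40)
p(B, U) = 40
p(R(7, -10), 198) - 5823 = 40 - 5823 = -5783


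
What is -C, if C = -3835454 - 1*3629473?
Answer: 7464927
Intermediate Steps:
C = -7464927 (C = -3835454 - 3629473 = -7464927)
-C = -1*(-7464927) = 7464927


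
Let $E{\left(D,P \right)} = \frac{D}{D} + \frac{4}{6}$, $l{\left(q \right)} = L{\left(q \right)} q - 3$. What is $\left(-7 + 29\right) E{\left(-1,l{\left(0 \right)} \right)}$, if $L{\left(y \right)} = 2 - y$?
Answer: $\frac{110}{3} \approx 36.667$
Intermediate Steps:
$l{\left(q \right)} = -3 + q \left(2 - q\right)$ ($l{\left(q \right)} = \left(2 - q\right) q - 3 = q \left(2 - q\right) - 3 = -3 + q \left(2 - q\right)$)
$E{\left(D,P \right)} = \frac{5}{3}$ ($E{\left(D,P \right)} = 1 + 4 \cdot \frac{1}{6} = 1 + \frac{2}{3} = \frac{5}{3}$)
$\left(-7 + 29\right) E{\left(-1,l{\left(0 \right)} \right)} = \left(-7 + 29\right) \frac{5}{3} = 22 \cdot \frac{5}{3} = \frac{110}{3}$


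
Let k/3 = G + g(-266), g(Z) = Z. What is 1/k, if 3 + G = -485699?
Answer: -1/1457904 ≈ -6.8592e-7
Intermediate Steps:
G = -485702 (G = -3 - 485699 = -485702)
k = -1457904 (k = 3*(-485702 - 266) = 3*(-485968) = -1457904)
1/k = 1/(-1457904) = -1/1457904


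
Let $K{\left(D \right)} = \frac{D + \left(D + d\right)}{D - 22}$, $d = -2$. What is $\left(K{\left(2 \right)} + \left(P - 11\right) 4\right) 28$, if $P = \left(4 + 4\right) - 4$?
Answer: $- \frac{3934}{5} \approx -786.8$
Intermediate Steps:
$P = 4$ ($P = 8 - 4 = 4$)
$K{\left(D \right)} = \frac{-2 + 2 D}{-22 + D}$ ($K{\left(D \right)} = \frac{D + \left(D - 2\right)}{D - 22} = \frac{D + \left(-2 + D\right)}{-22 + D} = \frac{-2 + 2 D}{-22 + D}$)
$\left(K{\left(2 \right)} + \left(P - 11\right) 4\right) 28 = \left(\frac{2 \left(-1 + 2\right)}{-22 + 2} + \left(4 - 11\right) 4\right) 28 = \left(2 \frac{1}{-20} \cdot 1 - 28\right) 28 = \left(2 \left(- \frac{1}{20}\right) 1 - 28\right) 28 = \left(- \frac{1}{10} - 28\right) 28 = \left(- \frac{281}{10}\right) 28 = - \frac{3934}{5}$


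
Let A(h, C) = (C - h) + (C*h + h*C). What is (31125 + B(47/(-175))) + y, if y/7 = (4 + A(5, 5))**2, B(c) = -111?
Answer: 51426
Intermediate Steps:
A(h, C) = C - h + 2*C*h (A(h, C) = (C - h) + (C*h + C*h) = (C - h) + 2*C*h = C - h + 2*C*h)
y = 20412 (y = 7*(4 + (5 - 1*5 + 2*5*5))**2 = 7*(4 + (5 - 5 + 50))**2 = 7*(4 + 50)**2 = 7*54**2 = 7*2916 = 20412)
(31125 + B(47/(-175))) + y = (31125 - 111) + 20412 = 31014 + 20412 = 51426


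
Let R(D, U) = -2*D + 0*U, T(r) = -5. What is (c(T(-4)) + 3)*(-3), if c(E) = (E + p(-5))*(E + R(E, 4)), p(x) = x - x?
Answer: 66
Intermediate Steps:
p(x) = 0
R(D, U) = -2*D (R(D, U) = -2*D + 0 = -2*D)
c(E) = -E**2 (c(E) = (E + 0)*(E - 2*E) = E*(-E) = -E**2)
(c(T(-4)) + 3)*(-3) = (-1*(-5)**2 + 3)*(-3) = (-1*25 + 3)*(-3) = (-25 + 3)*(-3) = -22*(-3) = 66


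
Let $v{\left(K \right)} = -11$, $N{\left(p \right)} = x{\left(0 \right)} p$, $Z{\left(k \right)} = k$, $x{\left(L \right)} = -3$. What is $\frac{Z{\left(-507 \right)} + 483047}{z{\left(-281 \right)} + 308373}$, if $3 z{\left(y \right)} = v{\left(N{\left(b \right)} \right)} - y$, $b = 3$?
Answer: $\frac{482540}{308463} \approx 1.5643$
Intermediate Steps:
$N{\left(p \right)} = - 3 p$
$z{\left(y \right)} = - \frac{11}{3} - \frac{y}{3}$ ($z{\left(y \right)} = \frac{-11 - y}{3} = - \frac{11}{3} - \frac{y}{3}$)
$\frac{Z{\left(-507 \right)} + 483047}{z{\left(-281 \right)} + 308373} = \frac{-507 + 483047}{\left(- \frac{11}{3} - - \frac{281}{3}\right) + 308373} = \frac{482540}{\left(- \frac{11}{3} + \frac{281}{3}\right) + 308373} = \frac{482540}{90 + 308373} = \frac{482540}{308463}$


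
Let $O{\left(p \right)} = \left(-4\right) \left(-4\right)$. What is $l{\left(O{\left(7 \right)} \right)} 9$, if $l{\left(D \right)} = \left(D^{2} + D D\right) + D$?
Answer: $4752$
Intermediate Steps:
$O{\left(p \right)} = 16$
$l{\left(D \right)} = D + 2 D^{2}$ ($l{\left(D \right)} = \left(D^{2} + D^{2}\right) + D = 2 D^{2} + D = D + 2 D^{2}$)
$l{\left(O{\left(7 \right)} \right)} 9 = 16 \left(1 + 2 \cdot 16\right) 9 = 16 \left(1 + 32\right) 9 = 16 \cdot 33 \cdot 9 = 528 \cdot 9 = 4752$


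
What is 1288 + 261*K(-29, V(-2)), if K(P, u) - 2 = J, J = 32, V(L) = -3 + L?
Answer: 10162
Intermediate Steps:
K(P, u) = 34 (K(P, u) = 2 + 32 = 34)
1288 + 261*K(-29, V(-2)) = 1288 + 261*34 = 1288 + 8874 = 10162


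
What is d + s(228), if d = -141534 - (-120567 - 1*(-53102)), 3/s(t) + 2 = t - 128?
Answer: -7258759/98 ≈ -74069.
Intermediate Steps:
s(t) = 3/(-130 + t) (s(t) = 3/(-2 + (t - 128)) = 3/(-2 + (-128 + t)) = 3/(-130 + t))
d = -74069 (d = -141534 - (-120567 + 53102) = -141534 - 1*(-67465) = -141534 + 67465 = -74069)
d + s(228) = -74069 + 3/(-130 + 228) = -74069 + 3/98 = -7258759/98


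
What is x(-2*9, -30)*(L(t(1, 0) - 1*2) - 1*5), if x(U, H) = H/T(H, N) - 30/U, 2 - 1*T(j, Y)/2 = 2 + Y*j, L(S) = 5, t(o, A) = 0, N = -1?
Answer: 0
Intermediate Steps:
T(j, Y) = -2*Y*j (T(j, Y) = 4 - 2*(2 + Y*j) = 4 + (-4 - 2*Y*j) = -2*Y*j)
x(U, H) = 1/2 - 30/U (x(U, H) = H/((-2*(-1)*H)) - 30/U = H/((2*H)) - 30/U = H*(1/(2*H)) - 30/U = 1/2 - 30/U)
x(-2*9, -30)*(L(t(1, 0) - 1*2) - 1*5) = ((-60 - 2*9)/(2*((-2*9))))*(5 - 1*5) = ((1/2)*(-60 - 18)/(-18))*(5 - 5) = ((1/2)*(-1/18)*(-78))*0 = (13/6)*0 = 0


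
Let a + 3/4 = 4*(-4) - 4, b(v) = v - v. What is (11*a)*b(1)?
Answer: 0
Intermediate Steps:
b(v) = 0
a = -83/4 (a = -¾ + (4*(-4) - 4) = -¾ + (-16 - 4) = -¾ - 20 = -83/4 ≈ -20.750)
(11*a)*b(1) = (11*(-83/4))*0 = -913/4*0 = 0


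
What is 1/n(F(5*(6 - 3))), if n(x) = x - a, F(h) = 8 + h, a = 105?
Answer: -1/82 ≈ -0.012195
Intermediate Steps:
n(x) = -105 + x (n(x) = x - 1*105 = x - 105 = -105 + x)
1/n(F(5*(6 - 3))) = 1/(-105 + (8 + 5*(6 - 3))) = 1/(-105 + (8 + 5*3)) = 1/(-105 + (8 + 15)) = 1/(-105 + 23) = 1/(-82) = -1/82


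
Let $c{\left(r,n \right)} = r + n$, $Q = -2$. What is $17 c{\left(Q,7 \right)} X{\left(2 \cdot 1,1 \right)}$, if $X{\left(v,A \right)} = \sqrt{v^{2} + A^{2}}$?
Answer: $85 \sqrt{5} \approx 190.07$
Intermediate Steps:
$c{\left(r,n \right)} = n + r$
$X{\left(v,A \right)} = \sqrt{A^{2} + v^{2}}$
$17 c{\left(Q,7 \right)} X{\left(2 \cdot 1,1 \right)} = 17 \left(7 - 2\right) \sqrt{1^{2} + \left(2 \cdot 1\right)^{2}} = 17 \cdot 5 \sqrt{1 + 2^{2}} = 85 \sqrt{1 + 4} = 85 \sqrt{5}$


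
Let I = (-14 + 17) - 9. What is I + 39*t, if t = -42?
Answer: -1644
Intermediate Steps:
I = -6 (I = 3 - 9 = -6)
I + 39*t = -6 + 39*(-42) = -6 - 1638 = -1644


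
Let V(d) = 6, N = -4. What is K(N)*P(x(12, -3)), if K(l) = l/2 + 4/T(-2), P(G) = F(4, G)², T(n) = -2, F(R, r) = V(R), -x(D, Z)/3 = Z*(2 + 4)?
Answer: -144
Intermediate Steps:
x(D, Z) = -18*Z (x(D, Z) = -3*Z*(2 + 4) = -3*Z*6 = -18*Z)
F(R, r) = 6
P(G) = 36 (P(G) = 6² = 36)
K(l) = -2 + l/2 (K(l) = l/2 + 4/(-2) = l*(½) + 4*(-½) = l/2 - 2 = -2 + l/2)
K(N)*P(x(12, -3)) = (-2 + (½)*(-4))*36 = (-2 - 2)*36 = -4*36 = -144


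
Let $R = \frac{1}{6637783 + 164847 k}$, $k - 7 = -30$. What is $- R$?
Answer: $- \frac{1}{2846302} \approx -3.5133 \cdot 10^{-7}$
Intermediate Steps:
$k = -23$ ($k = 7 - 30 = -23$)
$R = \frac{1}{2846302}$ ($R = \frac{1}{6637783 + 164847 \left(-23\right)} = \frac{1}{6637783 - 3791481} = \frac{1}{2846302} \approx 3.5133 \cdot 10^{-7}$)
$- R = \left(-1\right) \frac{1}{2846302} = - \frac{1}{2846302}$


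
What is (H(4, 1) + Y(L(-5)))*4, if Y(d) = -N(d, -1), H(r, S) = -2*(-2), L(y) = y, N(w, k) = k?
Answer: 20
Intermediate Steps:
H(r, S) = 4
Y(d) = 1 (Y(d) = -1*(-1) = 1)
(H(4, 1) + Y(L(-5)))*4 = (4 + 1)*4 = 5*4 = 20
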